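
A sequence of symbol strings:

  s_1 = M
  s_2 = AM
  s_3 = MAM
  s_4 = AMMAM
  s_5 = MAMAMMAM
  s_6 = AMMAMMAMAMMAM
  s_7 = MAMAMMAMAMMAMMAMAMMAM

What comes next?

Each term (from the third on) is the two preceding terms concatenated in order: term 3 = M·AM = MAM.
The next term joins AMMAMMAMAMMAM and MAMAMMAMAMMAMMAMAMMAM.

AMMAMMAMAMMAMMAMAMMAMAMMAMMAMAMMAM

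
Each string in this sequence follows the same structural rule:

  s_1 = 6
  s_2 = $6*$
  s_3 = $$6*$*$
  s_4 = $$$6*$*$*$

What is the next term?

$$$$6*$*$*$*$

Each term wraps the previous one in $ on the left and *$ on the right.
One more step from $$$6*$*$*$ gives the answer.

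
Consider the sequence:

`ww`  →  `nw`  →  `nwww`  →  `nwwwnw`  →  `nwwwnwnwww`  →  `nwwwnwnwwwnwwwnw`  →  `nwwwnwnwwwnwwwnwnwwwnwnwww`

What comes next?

This is a Fibonacci-style word recurrence s(k) = s(k−1)·s(k−2): e.g. nw·ww = nwww.
Continuing: nwwwnwnwwwnwwwnwnwwwnwnwww · nwwwnwnwwwnwwwnw gives term 8.

nwwwnwnwwwnwwwnwnwwwnwnwwwnwwwnwnwwwnwwwnw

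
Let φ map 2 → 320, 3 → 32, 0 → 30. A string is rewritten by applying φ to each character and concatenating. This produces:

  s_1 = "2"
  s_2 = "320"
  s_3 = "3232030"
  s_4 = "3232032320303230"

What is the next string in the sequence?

Applying the rule to each of the 16 symbols of 3232032320303230 gives the pieces 32 320 32 320 30 32 320 32 320 30 32 30 32 320 32 30, which concatenate to the answer.

3232032320303232032320303230323203230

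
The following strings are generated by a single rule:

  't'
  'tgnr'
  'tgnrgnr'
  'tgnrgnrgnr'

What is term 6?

Every step adds gnr to the end: s(k+1) = s(k)·gnr.
From tgnrgnrgnr, 2 further steps: tgnrgnrgnr → tgnrgnrgnrgnr → (answer).

tgnrgnrgnrgnrgnr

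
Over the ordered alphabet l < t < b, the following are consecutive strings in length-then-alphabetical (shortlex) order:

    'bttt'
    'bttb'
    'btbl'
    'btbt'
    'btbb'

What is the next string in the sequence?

bbll

The successor of btbb increments the rightmost position that isn't already b and resets every position after it to l.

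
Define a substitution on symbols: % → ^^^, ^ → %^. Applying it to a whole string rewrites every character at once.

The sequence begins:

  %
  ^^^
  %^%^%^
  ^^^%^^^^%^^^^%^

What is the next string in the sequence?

%^%^%^^^^%^%^%^%^^^^%^%^%^%^^^^%^

Applying the rule to each of the 15 symbols of ^^^%^^^^%^^^^%^ gives the pieces %^ %^ %^ ^^^ %^ %^ %^ %^ ^^^ %^ %^ %^ %^ ^^^ %^, which concatenate to the answer.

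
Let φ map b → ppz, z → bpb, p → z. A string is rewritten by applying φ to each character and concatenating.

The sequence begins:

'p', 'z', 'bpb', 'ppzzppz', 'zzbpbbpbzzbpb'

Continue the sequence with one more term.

Rewriting the 13 symbols of zzbpbbpbzzbpb one by one yields bpb bpb ppz z ppz ppz z ppz bpb bpb ppz z ppz; concatenated:

bpbbpbppzzppzppzzppzbpbbpbppzzppz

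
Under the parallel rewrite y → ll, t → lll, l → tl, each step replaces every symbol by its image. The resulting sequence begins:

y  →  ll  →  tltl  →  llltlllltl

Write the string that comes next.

tltltlllltltltltlllltl

Expanding llltlllltl: l→tl, l→tl, l→tl, t→lll, l→tl, l→tl, l→tl, l→tl, t→lll, l→tl. Concatenated: tl tl tl lll tl tl tl tl lll tl.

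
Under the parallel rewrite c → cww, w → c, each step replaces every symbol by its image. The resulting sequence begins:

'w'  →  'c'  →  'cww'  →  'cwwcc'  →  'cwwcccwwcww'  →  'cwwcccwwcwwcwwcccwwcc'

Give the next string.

Applying the rule to each of the 21 symbols of cwwcccwwcwwcwwcccwwcc gives the pieces cww c c cww cww cww c c cww c c cww c c cww cww cww c c cww cww, which concatenate to the answer.

cwwcccwwcwwcwwcccwwcccwwcccwwcwwcwwcccwwcww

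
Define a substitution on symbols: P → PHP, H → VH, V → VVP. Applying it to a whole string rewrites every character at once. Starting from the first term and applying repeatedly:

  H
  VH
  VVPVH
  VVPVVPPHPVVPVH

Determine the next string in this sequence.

VVPVVPPHPVVPVVPPHPPHPVHPHPVVPVVPPHPVVPVH

φ(VVPVVPPHPVVPVH) expands symbol-by-symbol to VVP VVP PHP VVP VVP PHP PHP VH PHP VVP VVP PHP VVP VH; joining the 14 pieces gives the next term.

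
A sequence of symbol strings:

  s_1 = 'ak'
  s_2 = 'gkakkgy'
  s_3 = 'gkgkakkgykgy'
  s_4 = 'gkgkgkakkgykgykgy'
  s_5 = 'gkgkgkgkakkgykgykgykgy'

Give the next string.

gkgkgkgkgkakkgykgykgykgykgy

Every step adds gk to the front and kgy to the end of the previous string.
So the next term is gk·gkgkgkgkakkgykgykgykgy·kgy.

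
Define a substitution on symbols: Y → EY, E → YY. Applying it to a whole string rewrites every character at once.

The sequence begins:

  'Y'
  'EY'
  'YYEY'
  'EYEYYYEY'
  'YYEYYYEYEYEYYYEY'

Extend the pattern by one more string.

Rewriting the 16 symbols of YYEYYYEYEYEYYYEY one by one yields EY EY YY EY EY EY YY EY YY EY YY EY EY EY YY EY; concatenated:

EYEYYYEYEYEYYYEYYYEYYYEYEYEYYYEY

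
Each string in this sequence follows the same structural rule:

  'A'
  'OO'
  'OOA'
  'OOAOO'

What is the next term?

OOAOOOOA

This is a Fibonacci-style word recurrence s(k) = s(k−1)·s(k−2): e.g. OO·A = OOA.
Continuing: OOAOO · OOA gives term 5.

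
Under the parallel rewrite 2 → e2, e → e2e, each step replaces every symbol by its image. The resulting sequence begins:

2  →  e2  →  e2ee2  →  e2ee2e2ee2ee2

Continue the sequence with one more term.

Applying the rule to each of the 13 symbols of e2ee2e2ee2ee2 gives the pieces e2e e2 e2e e2e e2 e2e e2 e2e e2e e2 e2e e2e e2, which concatenate to the answer.

e2ee2e2ee2ee2e2ee2e2ee2ee2e2ee2ee2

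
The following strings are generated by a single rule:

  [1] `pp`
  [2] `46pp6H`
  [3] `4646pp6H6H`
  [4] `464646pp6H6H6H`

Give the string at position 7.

s(k+1) = 46·s(k)·6H, so each term gains 46 as a prefix and 6H as a suffix.
From 464646pp6H6H6H, 3 further steps: 464646pp6H6H6H → 46464646pp6H6H6H6H → 4646464646pp6H6H6H6H6H → (answer).

464646464646pp6H6H6H6H6H6H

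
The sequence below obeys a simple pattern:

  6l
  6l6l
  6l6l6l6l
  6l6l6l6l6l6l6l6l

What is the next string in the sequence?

Each string is two copies of the previous one concatenated.
One more doubling of 6l6l6l6l6l6l6l6l gives the answer.

6l6l6l6l6l6l6l6l6l6l6l6l6l6l6l6l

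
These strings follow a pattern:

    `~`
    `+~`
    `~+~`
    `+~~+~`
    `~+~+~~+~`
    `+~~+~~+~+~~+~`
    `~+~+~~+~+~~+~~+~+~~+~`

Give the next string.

+~~+~~+~+~~+~~+~+~~+~+~~+~~+~+~~+~

This is a Fibonacci-style word recurrence s(k) = s(k−2)·s(k−1): e.g. ~·+~ = ~+~.
So term 8 is +~~+~~+~+~~+~·~+~+~~+~+~~+~~+~+~~+~.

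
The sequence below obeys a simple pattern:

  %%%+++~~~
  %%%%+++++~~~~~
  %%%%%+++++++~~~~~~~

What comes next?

Reading off run lengths: % runs 3, 4, 5; + runs 3, 5, 7; ~ runs 3, 5, 7 — each is linear in n, where the shown terms are n = 2, 3, 4.
Setting n = 5 gives 6, 9, 9 characters in each block.

%%%%%%+++++++++~~~~~~~~~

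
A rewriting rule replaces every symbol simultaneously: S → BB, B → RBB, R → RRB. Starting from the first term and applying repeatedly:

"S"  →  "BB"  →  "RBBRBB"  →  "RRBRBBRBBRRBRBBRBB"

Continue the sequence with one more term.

Replace each of the 18 characters of RRBRBBRBBRRBRBBRBB in place — RRB RRB RBB RRB RBB RBB RRB RBB RBB RRB RRB RBB RRB RBB RBB RRB RBB RBB — and concatenate.

RRBRRBRBBRRBRBBRBBRRBRBBRBBRRBRRBRBBRRBRBBRBBRRBRBBRBB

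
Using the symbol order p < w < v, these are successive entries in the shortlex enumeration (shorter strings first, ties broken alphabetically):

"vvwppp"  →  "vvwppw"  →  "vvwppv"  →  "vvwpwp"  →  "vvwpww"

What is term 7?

Advancing 2 positions from vvwpww through vvwpww → vvwpwv reaches term 7.

vvwpvp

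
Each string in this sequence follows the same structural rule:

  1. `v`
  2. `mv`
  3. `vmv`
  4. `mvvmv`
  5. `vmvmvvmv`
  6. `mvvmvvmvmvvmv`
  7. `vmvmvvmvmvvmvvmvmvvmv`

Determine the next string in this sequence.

mvvmvvmvmvvmvvmvmvvmvmvvmvvmvmvvmv

Each term (from the third on) is the two preceding terms concatenated in order: term 3 = v·mv = vmv.
Continuing: mvvmvvmvmvvmv · vmvmvvmvmvvmvvmvmvvmv gives term 8.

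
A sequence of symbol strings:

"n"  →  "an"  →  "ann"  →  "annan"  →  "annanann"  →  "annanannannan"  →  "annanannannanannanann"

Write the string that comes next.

annanannannanannanannannanannannan

From term 3 onward, concatenate the last term with the second-to-last: an·n = ann, ann·an = annan, …
So term 8 is annanannannanannanann·annanannannan.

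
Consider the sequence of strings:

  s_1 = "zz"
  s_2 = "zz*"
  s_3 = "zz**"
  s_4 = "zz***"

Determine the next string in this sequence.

Every step adds * to the end: s(k+1) = s(k)·*.
Applying this once more to zz***:

zz****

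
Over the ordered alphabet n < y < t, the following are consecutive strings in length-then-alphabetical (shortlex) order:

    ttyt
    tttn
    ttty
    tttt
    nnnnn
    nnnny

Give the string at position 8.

nnnyn

Continuing the enumeration 2 steps past nnnny: nnnny → nnnnt → (answer).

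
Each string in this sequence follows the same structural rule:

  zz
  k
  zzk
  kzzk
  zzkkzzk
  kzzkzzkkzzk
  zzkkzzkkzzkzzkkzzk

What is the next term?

From term 3 onward, concatenate the second-to-last term with the last: zz·k = zzk, k·zzk = kzzk, …
Continuing: kzzkzzkkzzk · zzkkzzkkzzkzzkkzzk gives term 8.

kzzkzzkkzzkzzkkzzkkzzkzzkkzzk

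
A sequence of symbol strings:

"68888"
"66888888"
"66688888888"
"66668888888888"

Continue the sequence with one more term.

Each string has the form 6^{n-1} 8^{2n}, where the shown terms are n = 2, 3, 4, 5.
For the next term, n = 6, so the run lengths are 5, 12.

66666888888888888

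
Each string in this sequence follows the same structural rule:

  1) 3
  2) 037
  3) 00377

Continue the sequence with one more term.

s(k+1) = 0·s(k)·7, so each term gains 0 as a prefix and 7 as a suffix.
One more step from 00377 gives the answer.

0003777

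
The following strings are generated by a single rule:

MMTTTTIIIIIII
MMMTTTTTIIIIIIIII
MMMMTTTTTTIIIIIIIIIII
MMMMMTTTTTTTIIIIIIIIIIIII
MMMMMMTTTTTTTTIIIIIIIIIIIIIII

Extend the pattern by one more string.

MMMMMMMTTTTTTTTTIIIIIIIIIIIIIIIII

Reading off run lengths: M runs 2, 3, 4, 5, 6; T runs 4, 5, 6, 7, 8; I runs 7, 9, 11, 13, 15 — each is linear in n, where the shown terms are n = 2, 3, 4, 5, 6.
Setting n = 7 gives 7, 9, 17 characters in each block.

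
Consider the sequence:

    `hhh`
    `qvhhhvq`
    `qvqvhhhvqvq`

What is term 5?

s(k+1) = qv·s(k)·vq, so each term gains qv as a prefix and vq as a suffix.
From qvqvhhhvqvq, 2 further steps: qvqvhhhvqvq → qvqvqvhhhvqvqvq → (answer).

qvqvqvqvhhhvqvqvqvq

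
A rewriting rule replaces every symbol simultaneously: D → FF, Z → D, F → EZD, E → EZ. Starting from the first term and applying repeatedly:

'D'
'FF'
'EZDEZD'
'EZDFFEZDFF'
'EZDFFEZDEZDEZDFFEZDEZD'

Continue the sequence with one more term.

EZDFFEZDEZDEZDFFEZDFFEZDFFEZDEZDEZDFFEZDFF

φ(EZDFFEZDEZDEZDFFEZDEZD) expands symbol-by-symbol to EZ D FF EZD EZD EZ D FF EZ D FF EZ D FF EZD EZD EZ D FF EZ D FF; joining the 22 pieces gives the next term.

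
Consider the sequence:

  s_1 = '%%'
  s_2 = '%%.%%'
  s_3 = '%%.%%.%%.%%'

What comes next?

%%.%%.%%.%%.%%.%%.%%.%%

Every step duplicates the string with '.' between the halves.
So the next term is two copies of %%.%%.%%.%% with '.' between the halves.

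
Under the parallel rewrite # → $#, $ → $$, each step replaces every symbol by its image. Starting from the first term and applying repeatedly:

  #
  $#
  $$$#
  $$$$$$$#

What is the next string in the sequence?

Expanding $$$$$$$#: $→$$, $→$$, $→$$, $→$$, $→$$, $→$$, $→$$, #→$#. Concatenated: $$ $$ $$ $$ $$ $$ $$ $#.

$$$$$$$$$$$$$$$#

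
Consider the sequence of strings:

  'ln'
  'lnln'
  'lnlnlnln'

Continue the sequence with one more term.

s(k+1) = s(k)·s(k) — each term doubles the last.
One more doubling of lnlnlnln gives the answer.

lnlnlnlnlnlnlnln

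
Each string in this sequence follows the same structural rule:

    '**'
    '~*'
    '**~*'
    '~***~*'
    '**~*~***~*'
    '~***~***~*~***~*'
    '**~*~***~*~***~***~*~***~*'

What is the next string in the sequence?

~***~***~*~***~***~*~***~*~***~***~*~***~*

From term 3 onward, concatenate the second-to-last term with the last: **·~* = **~*, ~*·**~* = ~***~*, …
The next term joins ~***~***~*~***~* and **~*~***~*~***~***~*~***~*.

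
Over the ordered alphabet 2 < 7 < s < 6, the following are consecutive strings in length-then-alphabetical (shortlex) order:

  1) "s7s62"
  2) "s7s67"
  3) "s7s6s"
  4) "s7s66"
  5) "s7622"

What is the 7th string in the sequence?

s762s

Continuing the enumeration 2 steps past s7622: s7622 → s7627 → (answer).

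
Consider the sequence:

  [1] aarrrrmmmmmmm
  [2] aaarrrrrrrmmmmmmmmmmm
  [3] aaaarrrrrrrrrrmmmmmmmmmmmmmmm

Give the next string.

The n-th term is n+1 a's then 3n+1 r's then 4n+3 m's (n = 1, 2, …).
For the next term, n = 4, so the run lengths are 5, 13, 19.

aaaaarrrrrrrrrrrrrmmmmmmmmmmmmmmmmmmm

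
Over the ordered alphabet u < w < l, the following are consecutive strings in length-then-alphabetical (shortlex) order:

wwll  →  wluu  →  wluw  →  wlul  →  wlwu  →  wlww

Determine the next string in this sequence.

Find the rightmost character of wlww below l, bump it to the next letter, and reset everything to its right to u.

wlwl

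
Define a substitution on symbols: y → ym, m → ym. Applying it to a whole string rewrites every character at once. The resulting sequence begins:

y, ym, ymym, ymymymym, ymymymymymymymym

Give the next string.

ymymymymymymymymymymymymymymymym

Applying the rule to each of the 16 symbols of ymymymymymymymym gives the pieces ym ym ym ym ym ym ym ym ym ym ym ym ym ym ym ym, which concatenate to the answer.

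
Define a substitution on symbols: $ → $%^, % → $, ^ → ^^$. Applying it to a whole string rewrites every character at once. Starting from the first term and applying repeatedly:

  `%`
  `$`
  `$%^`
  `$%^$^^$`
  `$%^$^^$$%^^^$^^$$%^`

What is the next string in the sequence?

Replace each of the 19 characters of $%^$^^$$%^^^$^^$$%^ in place — $%^ $ ^^$ $%^ ^^$ ^^$ $%^ $%^ $ ^^$ ^^$ ^^$ $%^ ^^$ ^^$ $%^ $%^ $ ^^$ — and concatenate.

$%^$^^$$%^^^$^^$$%^$%^$^^$^^$^^$$%^^^$^^$$%^$%^$^^$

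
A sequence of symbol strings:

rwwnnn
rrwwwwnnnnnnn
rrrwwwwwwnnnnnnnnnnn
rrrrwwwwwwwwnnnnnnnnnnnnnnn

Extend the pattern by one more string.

rrrrrwwwwwwwwwwnnnnnnnnnnnnnnnnnnn

Term n consists of n r's, followed by 2n w's, followed by 4n-1 n's (n = 1, 2, …).
For the next term, n = 5, so the run lengths are 5, 10, 19.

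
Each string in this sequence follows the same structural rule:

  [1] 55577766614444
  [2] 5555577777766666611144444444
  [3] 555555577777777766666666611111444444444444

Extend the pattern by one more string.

Reading off run lengths: 5 runs 3, 5, 7; 7 runs 3, 6, 9; 6 runs 3, 6, 9; 1 runs 1, 3, 5; 4 runs 4, 8, 12 — each is linear in n (n = 1, 2, …).
At n = 4 the blocks have lengths 9, 12, 12, 7, 16.

55555555577777777777766666666666611111114444444444444444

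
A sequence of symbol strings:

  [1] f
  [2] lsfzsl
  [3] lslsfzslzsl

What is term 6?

lslslslslsfzslzslzslzslzsl

Every step adds ls to the front and zsl to the end of the previous string.
From lslsfzslzsl, 3 further steps: lslsfzslzsl → lslslsfzslzslzsl → lslslslsfzslzslzslzsl → (answer).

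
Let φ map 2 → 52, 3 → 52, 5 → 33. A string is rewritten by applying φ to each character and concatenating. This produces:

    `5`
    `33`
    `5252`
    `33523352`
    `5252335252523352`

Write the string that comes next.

Replace each of the 16 characters of 5252335252523352 in place — 33 52 33 52 52 52 33 52 33 52 33 52 52 52 33 52 — and concatenate.

33523352525233523352335252523352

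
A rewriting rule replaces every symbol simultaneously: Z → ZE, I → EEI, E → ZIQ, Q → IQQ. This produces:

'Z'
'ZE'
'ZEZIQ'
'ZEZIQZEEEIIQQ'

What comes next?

ZEZIQZEEEIIQQZEZIQZIQZIQEEIEEIIQQIQQ

Applying the rule to each of the 13 symbols of ZEZIQZEEEIIQQ gives the pieces ZE ZIQ ZE EEI IQQ ZE ZIQ ZIQ ZIQ EEI EEI IQQ IQQ, which concatenate to the answer.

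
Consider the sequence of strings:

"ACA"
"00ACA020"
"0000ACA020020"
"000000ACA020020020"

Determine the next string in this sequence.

Every step adds 00 to the front and 020 to the end of the previous string.
Applying this once more to 000000ACA020020020:

00000000ACA020020020020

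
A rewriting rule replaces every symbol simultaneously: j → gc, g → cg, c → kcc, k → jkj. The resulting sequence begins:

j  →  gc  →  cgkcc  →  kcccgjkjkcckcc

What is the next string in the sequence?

jkjkcckcckcccggcjkjgcjkjkcckccjkjkcckcc

φ(kcccgjkjkcckcc) expands symbol-by-symbol to jkj kcc kcc kcc cg gc jkj gc jkj kcc kcc jkj kcc kcc; joining the 14 pieces gives the next term.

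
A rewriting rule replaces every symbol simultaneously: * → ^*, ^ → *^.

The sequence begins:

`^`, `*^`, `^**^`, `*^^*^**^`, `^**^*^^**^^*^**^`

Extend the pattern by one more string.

Applying the rule to each of the 16 symbols of ^**^*^^**^^*^**^ gives the pieces *^ ^* ^* *^ ^* *^ *^ ^* ^* *^ *^ ^* *^ ^* ^* *^, which concatenate to the answer.

*^^*^**^^**^*^^*^**^*^^**^^*^**^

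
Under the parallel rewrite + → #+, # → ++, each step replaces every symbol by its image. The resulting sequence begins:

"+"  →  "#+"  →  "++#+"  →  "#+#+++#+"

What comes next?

++#+++#+#+#+++#+

Apply φ to #+#+++#+ symbol by symbol: #→++, +→#+, #→++, +→#+, +→#+, +→#+, #→++, +→#+; joined: ++ #+ ++ #+ #+ #+ ++ #+.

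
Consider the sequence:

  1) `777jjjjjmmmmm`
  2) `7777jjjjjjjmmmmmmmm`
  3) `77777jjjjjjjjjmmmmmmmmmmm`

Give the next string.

Each string has the form 7^{n+1} j^{2n+1} m^{3n-1}, where the shown terms are n = 2, 3, 4.
Setting n = 5 gives 6, 11, 14 characters in each block.

777777jjjjjjjjjjjmmmmmmmmmmmmmm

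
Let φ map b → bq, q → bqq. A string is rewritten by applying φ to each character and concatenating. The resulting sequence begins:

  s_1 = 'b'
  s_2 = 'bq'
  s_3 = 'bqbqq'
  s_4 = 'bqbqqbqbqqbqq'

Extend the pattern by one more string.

bqbqqbqbqqbqqbqbqqbqbqqbqqbqbqqbqq

φ(bqbqqbqbqqbqq) expands symbol-by-symbol to bq bqq bq bqq bqq bq bqq bq bqq bqq bq bqq bqq; joining the 13 pieces gives the next term.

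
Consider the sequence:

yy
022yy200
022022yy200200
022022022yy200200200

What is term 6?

022022022022022yy200200200200200

Each term wraps the previous one in 022 on the left and 200 on the right.
From 022022022yy200200200, 2 further steps: 022022022yy200200200 → 022022022022yy200200200200 → (answer).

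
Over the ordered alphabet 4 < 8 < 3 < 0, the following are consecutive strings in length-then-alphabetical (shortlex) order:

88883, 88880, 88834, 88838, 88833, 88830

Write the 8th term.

Stepping forward 2 times from 88830: 88830 → 88804, then the target.

88808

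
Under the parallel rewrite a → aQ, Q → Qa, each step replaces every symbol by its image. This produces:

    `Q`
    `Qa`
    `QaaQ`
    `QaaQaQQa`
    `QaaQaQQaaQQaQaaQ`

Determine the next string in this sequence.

Rewriting the 16 symbols of QaaQaQQaaQQaQaaQ one by one yields Qa aQ aQ Qa aQ Qa Qa aQ aQ Qa Qa aQ Qa aQ aQ Qa; concatenated:

QaaQaQQaaQQaQaaQaQQaQaaQQaaQaQQa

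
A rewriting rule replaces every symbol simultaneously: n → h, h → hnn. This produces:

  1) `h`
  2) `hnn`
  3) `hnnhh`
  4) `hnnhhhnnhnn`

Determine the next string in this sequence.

hnnhhhnnhnnhnnhhhnnhh

Expanding hnnhhhnnhnn: h→hnn, n→h, n→h, h→hnn, h→hnn, h→hnn, n→h, n→h, h→hnn, n→h, n→h. Concatenated: hnn h h hnn hnn hnn h h hnn h h.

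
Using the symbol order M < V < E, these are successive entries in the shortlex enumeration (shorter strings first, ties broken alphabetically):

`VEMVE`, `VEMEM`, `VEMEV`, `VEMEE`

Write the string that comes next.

VEVMM

Treat VEMEE as a base-3 numeral over the given alphabet and add one, carrying through any trailing E's.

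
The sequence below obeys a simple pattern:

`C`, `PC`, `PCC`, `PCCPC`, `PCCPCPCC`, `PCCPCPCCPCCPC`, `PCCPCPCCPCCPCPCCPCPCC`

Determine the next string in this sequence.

This is a Fibonacci-style word recurrence s(k) = s(k−1)·s(k−2): e.g. PC·C = PCC.
The next term joins PCCPCPCCPCCPCPCCPCPCC and PCCPCPCCPCCPC.

PCCPCPCCPCCPCPCCPCPCCPCCPCPCCPCCPC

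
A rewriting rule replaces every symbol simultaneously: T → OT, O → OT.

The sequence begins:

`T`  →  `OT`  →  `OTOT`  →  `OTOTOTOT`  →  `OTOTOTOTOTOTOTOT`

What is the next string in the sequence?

OTOTOTOTOTOTOTOTOTOTOTOTOTOTOTOT

Applying the rule to each of the 16 symbols of OTOTOTOTOTOTOTOT gives the pieces OT OT OT OT OT OT OT OT OT OT OT OT OT OT OT OT, which concatenate to the answer.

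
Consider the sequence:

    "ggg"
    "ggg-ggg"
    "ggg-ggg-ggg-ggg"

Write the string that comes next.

Every step duplicates the string with '-' between the halves.
One more doubling of ggg-ggg-ggg-ggg gives the answer.

ggg-ggg-ggg-ggg-ggg-ggg-ggg-ggg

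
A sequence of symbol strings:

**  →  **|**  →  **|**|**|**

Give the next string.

s(k+1) = s(k)·|·s(k) — each term doubles the last with '|' between the halves.
Doubling **|**|**|** with '|' between the halves:

**|**|**|**|**|**|**|**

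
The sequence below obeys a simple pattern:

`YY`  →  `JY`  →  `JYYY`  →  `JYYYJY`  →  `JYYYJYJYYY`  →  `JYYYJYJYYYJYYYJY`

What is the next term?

JYYYJYJYYYJYYYJYJYYYJYJYYY

This is a Fibonacci-style word recurrence s(k) = s(k−1)·s(k−2): e.g. JY·YY = JYYY.
The next term joins JYYYJYJYYYJYYYJY and JYYYJYJYYY.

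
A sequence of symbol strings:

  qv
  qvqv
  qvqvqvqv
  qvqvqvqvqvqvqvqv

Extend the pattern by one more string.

Every step duplicates the string.
Doubling qvqvqvqvqvqvqvqv:

qvqvqvqvqvqvqvqvqvqvqvqvqvqvqvqv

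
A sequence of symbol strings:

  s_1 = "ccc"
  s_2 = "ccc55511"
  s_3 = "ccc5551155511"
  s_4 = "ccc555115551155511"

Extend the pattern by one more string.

Every step adds 55511 to the end: s(k+1) = s(k)·55511.
One more step from ccc555115551155511 gives the answer.

ccc55511555115551155511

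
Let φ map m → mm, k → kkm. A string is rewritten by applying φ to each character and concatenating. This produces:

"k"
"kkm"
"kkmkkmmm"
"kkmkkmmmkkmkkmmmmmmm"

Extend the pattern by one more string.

Replace each of the 20 characters of kkmkkmmmkkmkkmmmmmmm in place — kkm kkm mm kkm kkm mm mm mm kkm kkm mm kkm kkm mm mm mm mm mm mm mm — and concatenate.

kkmkkmmmkkmkkmmmmmmmkkmkkmmmkkmkkmmmmmmmmmmmmmmm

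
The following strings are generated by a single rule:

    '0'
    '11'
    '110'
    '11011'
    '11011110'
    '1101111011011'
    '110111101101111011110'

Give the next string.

This is a Fibonacci-style word recurrence s(k) = s(k−1)·s(k−2): e.g. 11·0 = 110.
Continuing: 110111101101111011110 · 1101111011011 gives term 8.

1101111011011110111101101111011011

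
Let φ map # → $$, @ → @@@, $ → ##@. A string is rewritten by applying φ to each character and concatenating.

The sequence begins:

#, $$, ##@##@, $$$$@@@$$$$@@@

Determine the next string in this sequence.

##@##@##@##@@@@@@@@@@##@##@##@##@@@@@@@@@@

Applying the rule to each of the 14 symbols of $$$$@@@$$$$@@@ gives the pieces ##@ ##@ ##@ ##@ @@@ @@@ @@@ ##@ ##@ ##@ ##@ @@@ @@@ @@@, which concatenate to the answer.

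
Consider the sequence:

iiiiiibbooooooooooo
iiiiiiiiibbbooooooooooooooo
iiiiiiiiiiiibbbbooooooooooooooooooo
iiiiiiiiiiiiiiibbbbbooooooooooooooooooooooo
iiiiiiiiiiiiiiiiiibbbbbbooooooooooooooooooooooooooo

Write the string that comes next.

The n-th term is 3n i's then n b's then 4n+3 o's, where the shown terms are n = 2, 3, 4, 5, 6.
Setting n = 7 gives 21, 7, 31 characters in each block.

iiiiiiiiiiiiiiiiiiiiibbbbbbbooooooooooooooooooooooooooooooo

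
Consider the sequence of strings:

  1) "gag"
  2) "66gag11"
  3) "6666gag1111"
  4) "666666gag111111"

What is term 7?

s(k+1) = 66·s(k)·11, so each term gains 66 as a prefix and 11 as a suffix.
From 666666gag111111, 3 further steps: 666666gag111111 → 66666666gag11111111 → 6666666666gag1111111111 → (answer).

666666666666gag111111111111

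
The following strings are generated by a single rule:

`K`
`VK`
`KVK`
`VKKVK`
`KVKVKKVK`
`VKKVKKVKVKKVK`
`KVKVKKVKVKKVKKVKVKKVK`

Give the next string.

VKKVKKVKVKKVKKVKVKKVKVKKVKKVKVKKVK

Each term (from the third on) is the two preceding terms concatenated in order: term 3 = K·VK = KVK.
The next term joins VKKVKKVKVKKVK and KVKVKKVKVKKVKKVKVKKVK.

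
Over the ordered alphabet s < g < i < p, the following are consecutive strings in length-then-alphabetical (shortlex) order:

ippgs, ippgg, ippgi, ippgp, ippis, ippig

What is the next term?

The successor of ippig increments the rightmost position that isn't already p and resets every position after it to s.

ippii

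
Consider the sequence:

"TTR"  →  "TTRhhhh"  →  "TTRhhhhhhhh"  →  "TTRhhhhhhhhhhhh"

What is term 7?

Each term is the previous one with hhhh appended.
From TTRhhhhhhhhhhhh, 3 further steps: TTRhhhhhhhhhhhh → TTRhhhhhhhhhhhhhhhh → TTRhhhhhhhhhhhhhhhhhhhh → (answer).

TTRhhhhhhhhhhhhhhhhhhhhhhhh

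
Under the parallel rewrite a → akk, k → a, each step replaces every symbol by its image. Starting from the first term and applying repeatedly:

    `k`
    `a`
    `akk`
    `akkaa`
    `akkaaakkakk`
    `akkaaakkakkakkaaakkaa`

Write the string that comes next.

Rewriting the 21 symbols of akkaaakkakkakkaaakkaa one by one yields akk a a akk akk akk a a akk a a akk a a akk akk akk a a akk akk; concatenated:

akkaaakkakkakkaaakkaaakkaaakkakkakkaaakkakk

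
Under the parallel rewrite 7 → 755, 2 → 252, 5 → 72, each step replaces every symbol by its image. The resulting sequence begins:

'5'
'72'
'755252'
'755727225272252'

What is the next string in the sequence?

Replace each of the 15 characters of 755727225272252 in place — 755 72 72 755 252 755 252 252 72 252 755 252 252 72 252 — and concatenate.

75572727552527552522527225275525225272252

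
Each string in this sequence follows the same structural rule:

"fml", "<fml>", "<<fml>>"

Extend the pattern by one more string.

<<<fml>>>

s(k+1) = <·s(k)·>, so each term gains < as a prefix and > as a suffix.
So the next term is <·<<fml>>·>.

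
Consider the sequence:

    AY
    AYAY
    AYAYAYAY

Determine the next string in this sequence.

s(k+1) = s(k)·s(k) — each term doubles the last.
So the next term is two copies of AYAYAYAY.

AYAYAYAYAYAYAYAY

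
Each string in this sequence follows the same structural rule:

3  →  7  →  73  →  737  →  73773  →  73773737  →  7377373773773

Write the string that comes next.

This is a Fibonacci-style word recurrence s(k) = s(k−1)·s(k−2): e.g. 7·3 = 73.
The next term joins 7377373773773 and 73773737.

737737377377373773737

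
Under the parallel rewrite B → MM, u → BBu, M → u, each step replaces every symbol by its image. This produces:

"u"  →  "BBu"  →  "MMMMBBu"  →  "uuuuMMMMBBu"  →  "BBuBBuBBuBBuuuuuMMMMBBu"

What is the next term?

MMMMBBuMMMMBBuMMMMBBuMMMMBBuBBuBBuBBuBBuuuuuMMMMBBu

φ(BBuBBuBBuBBuuuuuMMMMBBu) expands symbol-by-symbol to MM MM BBu MM MM BBu MM MM BBu MM MM BBu BBu BBu BBu BBu u u u u MM MM BBu; joining the 23 pieces gives the next term.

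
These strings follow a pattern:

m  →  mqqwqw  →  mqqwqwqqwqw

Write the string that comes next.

mqqwqwqqwqwqqwqw

Each term is the previous one with qqwqw appended.
One more step from mqqwqwqqwqw gives the answer.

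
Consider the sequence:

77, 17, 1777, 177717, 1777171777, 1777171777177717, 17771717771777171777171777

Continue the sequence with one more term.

From term 3 onward, concatenate the last term with the second-to-last: 17·77 = 1777, 1777·17 = 177717, …
Continuing: 17771717771777171777171777 · 1777171777177717 gives term 8.

177717177717771717771717771777171777177717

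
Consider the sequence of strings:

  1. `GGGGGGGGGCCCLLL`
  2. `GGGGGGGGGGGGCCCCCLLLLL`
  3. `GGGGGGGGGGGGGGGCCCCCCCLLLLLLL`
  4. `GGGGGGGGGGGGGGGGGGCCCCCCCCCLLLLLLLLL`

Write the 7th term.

GGGGGGGGGGGGGGGGGGGGGGGGGGGCCCCCCCCCCCCCCCLLLLLLLLLLLLLLL

Reading off run lengths: G runs 9, 12, 15, 18; C runs 3, 5, 7, 9; L runs 3, 5, 7, 9 — each is linear in n, where the shown terms are n = 2, 3, 4, 5.
At n = 8 the blocks have lengths 27, 15, 15.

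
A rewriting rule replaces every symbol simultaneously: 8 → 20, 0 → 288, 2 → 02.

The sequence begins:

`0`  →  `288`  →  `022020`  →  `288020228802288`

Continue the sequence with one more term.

Rewriting the 15 symbols of 288020228802288 one by one yields 02 20 20 288 02 288 02 02 20 20 288 02 02 20 20; concatenated:

022020288022880202202028802022020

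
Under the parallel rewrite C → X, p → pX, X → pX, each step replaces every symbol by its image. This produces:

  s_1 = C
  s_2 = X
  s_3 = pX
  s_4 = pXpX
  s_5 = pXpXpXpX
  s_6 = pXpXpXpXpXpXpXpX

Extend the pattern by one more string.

pXpXpXpXpXpXpXpXpXpXpXpXpXpXpXpX

Replace each of the 16 characters of pXpXpXpXpXpXpXpX in place — pX pX pX pX pX pX pX pX pX pX pX pX pX pX pX pX — and concatenate.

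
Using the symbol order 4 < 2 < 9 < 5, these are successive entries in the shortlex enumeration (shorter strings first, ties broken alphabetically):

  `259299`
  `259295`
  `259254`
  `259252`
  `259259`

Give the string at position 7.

Advancing 2 positions from 259259 through 259259 → 259255 reaches term 7.

259944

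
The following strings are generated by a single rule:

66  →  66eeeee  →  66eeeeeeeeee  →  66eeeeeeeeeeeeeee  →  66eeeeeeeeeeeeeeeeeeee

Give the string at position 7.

66eeeeeeeeeeeeeeeeeeeeeeeeeeeeee

The strings grow by a fixed suffix eeeee each time.
From 66eeeeeeeeeeeeeeeeeeee, 2 further steps: 66eeeeeeeeeeeeeeeeeeee → 66eeeeeeeeeeeeeeeeeeeeeeeee → (answer).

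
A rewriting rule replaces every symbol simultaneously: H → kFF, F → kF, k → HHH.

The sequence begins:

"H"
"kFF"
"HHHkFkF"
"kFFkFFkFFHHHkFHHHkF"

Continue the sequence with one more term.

φ(kFFkFFkFFHHHkFHHHkF) expands symbol-by-symbol to HHH kF kF HHH kF kF HHH kF kF kFF kFF kFF HHH kF kFF kFF kFF HHH kF; joining the 19 pieces gives the next term.

HHHkFkFHHHkFkFHHHkFkFkFFkFFkFFHHHkFkFFkFFkFFHHHkF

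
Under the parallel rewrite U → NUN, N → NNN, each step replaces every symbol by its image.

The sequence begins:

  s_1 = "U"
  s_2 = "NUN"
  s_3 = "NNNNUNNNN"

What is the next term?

NNNNNNNNNNNNNUNNNNNNNNNNNNN

Rewriting each symbol of NNNNUNNNN: N→NNN, N→NNN, N→NNN, N→NNN, U→NUN, N→NNN, N→NNN, N→NNN, N→NNN, which concatenates to NNN NNN NNN NNN NUN NNN NNN NNN NNN.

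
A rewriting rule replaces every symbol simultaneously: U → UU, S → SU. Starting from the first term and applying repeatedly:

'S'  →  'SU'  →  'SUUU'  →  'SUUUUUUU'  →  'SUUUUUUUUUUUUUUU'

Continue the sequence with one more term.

SUUUUUUUUUUUUUUUUUUUUUUUUUUUUUUU

φ(SUUUUUUUUUUUUUUU) expands symbol-by-symbol to SU UU UU UU UU UU UU UU UU UU UU UU UU UU UU UU; joining the 16 pieces gives the next term.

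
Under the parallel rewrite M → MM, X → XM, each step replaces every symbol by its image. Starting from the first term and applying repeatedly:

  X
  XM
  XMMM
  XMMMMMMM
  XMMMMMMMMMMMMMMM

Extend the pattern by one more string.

XMMMMMMMMMMMMMMMMMMMMMMMMMMMMMMM

Applying the rule to each of the 16 symbols of XMMMMMMMMMMMMMMM gives the pieces XM MM MM MM MM MM MM MM MM MM MM MM MM MM MM MM, which concatenate to the answer.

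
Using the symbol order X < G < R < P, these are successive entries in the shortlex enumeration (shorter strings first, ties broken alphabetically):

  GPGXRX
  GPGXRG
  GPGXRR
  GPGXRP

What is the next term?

GPGXPX

Find the rightmost character of GPGXRP below P, bump it to the next letter, and reset everything to its right to X.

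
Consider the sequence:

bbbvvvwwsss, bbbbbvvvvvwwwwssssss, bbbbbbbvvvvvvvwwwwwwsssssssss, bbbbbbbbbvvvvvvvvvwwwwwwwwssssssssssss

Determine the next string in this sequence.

Each string has the form b^{2n+1} v^{2n+1} w^{2n} s^{3n} (n = 1, 2, …).
At n = 5 the blocks have lengths 11, 11, 10, 15.

bbbbbbbbbbbvvvvvvvvvvvwwwwwwwwwwsssssssssssssss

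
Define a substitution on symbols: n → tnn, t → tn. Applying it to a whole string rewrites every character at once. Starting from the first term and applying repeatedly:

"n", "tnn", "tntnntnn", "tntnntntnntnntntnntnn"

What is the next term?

Rewriting the 21 symbols of tntnntntnntnntntnntnn one by one yields tn tnn tn tnn tnn tn tnn tn tnn tnn tn tnn tnn tn tnn tn tnn tnn tn tnn tnn; concatenated:

tntnntntnntnntntnntntnntnntntnntnntntnntntnntnntntnntnn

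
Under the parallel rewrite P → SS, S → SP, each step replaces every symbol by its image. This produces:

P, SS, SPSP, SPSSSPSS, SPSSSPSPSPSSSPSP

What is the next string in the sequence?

SPSSSPSPSPSSSPSSSPSSSPSPSPSSSPSS

Replace each of the 16 characters of SPSSSPSPSPSSSPSP in place — SP SS SP SP SP SS SP SS SP SS SP SP SP SS SP SS — and concatenate.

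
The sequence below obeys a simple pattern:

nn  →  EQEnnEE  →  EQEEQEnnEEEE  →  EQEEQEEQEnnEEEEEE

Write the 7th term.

Every step adds EQE to the front and EE to the end of the previous string.
From EQEEQEEQEnnEEEEEE, 3 further steps: EQEEQEEQEnnEEEEEE → EQEEQEEQEEQEnnEEEEEEEE → EQEEQEEQEEQEEQEnnEEEEEEEEEE → (answer).

EQEEQEEQEEQEEQEEQEnnEEEEEEEEEEEE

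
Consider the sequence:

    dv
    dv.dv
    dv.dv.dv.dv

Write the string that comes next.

Each string is two copies of the previous one joined by '.'.
Doubling dv.dv.dv.dv with '.' between the halves:

dv.dv.dv.dv.dv.dv.dv.dv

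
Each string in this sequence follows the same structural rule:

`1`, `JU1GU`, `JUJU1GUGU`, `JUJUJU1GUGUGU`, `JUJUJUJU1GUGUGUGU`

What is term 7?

JUJUJUJUJUJU1GUGUGUGUGUGU

s(k+1) = JU·s(k)·GU, so each term gains JU as a prefix and GU as a suffix.
From JUJUJUJU1GUGUGUGU, 2 further steps: JUJUJUJU1GUGUGUGU → JUJUJUJUJU1GUGUGUGUGU → (answer).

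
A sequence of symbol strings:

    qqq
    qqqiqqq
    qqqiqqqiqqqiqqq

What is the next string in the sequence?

Each string is two copies of the previous one joined by 'i'.
One more doubling of qqqiqqqiqqqiqqq gives the answer.

qqqiqqqiqqqiqqqiqqqiqqqiqqqiqqq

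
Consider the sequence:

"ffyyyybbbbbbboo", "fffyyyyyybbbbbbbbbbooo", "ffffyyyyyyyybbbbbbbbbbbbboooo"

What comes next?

Each string has the form f^{n} y^{2n} b^{3n+1} o^{n}, where the shown terms are n = 2, 3, 4.
For the next term, n = 5, so the run lengths are 5, 10, 16, 5.

fffffyyyyyyyyyybbbbbbbbbbbbbbbbooooo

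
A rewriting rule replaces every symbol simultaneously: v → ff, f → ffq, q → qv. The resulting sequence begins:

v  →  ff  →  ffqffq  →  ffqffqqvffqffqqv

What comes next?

φ(ffqffqqvffqffqqv) expands symbol-by-symbol to ffq ffq qv ffq ffq qv qv ff ffq ffq qv ffq ffq qv qv ff; joining the 16 pieces gives the next term.

ffqffqqvffqffqqvqvffffqffqqvffqffqqvqvff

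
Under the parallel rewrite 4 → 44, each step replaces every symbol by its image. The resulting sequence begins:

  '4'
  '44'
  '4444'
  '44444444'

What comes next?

4444444444444444

Expanding 44444444: 4→44, 4→44, 4→44, 4→44, 4→44, 4→44, 4→44, 4→44. Concatenated: 44 44 44 44 44 44 44 44.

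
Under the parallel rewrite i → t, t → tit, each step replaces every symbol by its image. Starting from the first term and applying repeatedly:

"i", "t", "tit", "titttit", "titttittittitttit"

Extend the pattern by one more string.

Rewriting the 17 symbols of titttittittitttit one by one yields tit t tit tit tit t tit tit t tit tit t tit tit tit t tit; concatenated:

titttittittitttittitttittitttittittitttit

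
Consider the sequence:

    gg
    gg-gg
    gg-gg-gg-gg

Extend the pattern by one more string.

Every step duplicates the string with '-' between the halves.
Doubling gg-gg-gg-gg with '-' between the halves:

gg-gg-gg-gg-gg-gg-gg-gg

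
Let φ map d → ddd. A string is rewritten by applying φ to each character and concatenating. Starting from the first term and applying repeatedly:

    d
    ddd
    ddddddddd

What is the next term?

ddddddddddddddddddddddddddd

Apply φ to ddddddddd symbol by symbol: d→ddd, d→ddd, d→ddd, d→ddd, d→ddd, d→ddd, d→ddd, d→ddd, d→ddd; joined: ddd ddd ddd ddd ddd ddd ddd ddd ddd.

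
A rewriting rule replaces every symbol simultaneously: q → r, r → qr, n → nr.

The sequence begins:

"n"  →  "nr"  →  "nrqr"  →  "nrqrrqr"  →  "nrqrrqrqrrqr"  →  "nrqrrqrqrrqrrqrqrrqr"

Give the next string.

Applying the rule to each of the 20 symbols of nrqrrqrqrrqrrqrqrrqr gives the pieces nr qr r qr qr r qr r qr qr r qr qr r qr r qr qr r qr, which concatenate to the answer.

nrqrrqrqrrqrrqrqrrqrqrrqrrqrqrrqr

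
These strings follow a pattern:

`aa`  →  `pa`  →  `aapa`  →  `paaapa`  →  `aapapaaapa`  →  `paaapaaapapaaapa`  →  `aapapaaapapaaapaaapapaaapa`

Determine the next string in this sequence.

paaapaaapapaaapaaapapaaapapaaapaaapapaaapa

From term 3 onward, concatenate the second-to-last term with the last: aa·pa = aapa, pa·aapa = paaapa, …
So term 8 is paaapaaapapaaapa·aapapaaapapaaapaaapapaaapa.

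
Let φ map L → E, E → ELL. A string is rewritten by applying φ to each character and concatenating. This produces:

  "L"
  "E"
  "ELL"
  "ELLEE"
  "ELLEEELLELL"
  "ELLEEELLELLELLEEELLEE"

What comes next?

ELLEEELLELLELLEEELLEEELLEEELLELLELLEEELLELL

Applying the rule to each of the 21 symbols of ELLEEELLELLELLEEELLEE gives the pieces ELL E E ELL ELL ELL E E ELL E E ELL E E ELL ELL ELL E E ELL ELL, which concatenate to the answer.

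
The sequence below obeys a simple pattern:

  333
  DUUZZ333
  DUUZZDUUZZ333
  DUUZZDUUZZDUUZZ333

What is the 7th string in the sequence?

DUUZZDUUZZDUUZZDUUZZDUUZZDUUZZ333

The strings grow by a fixed prefix DUUZZ each time.
From DUUZZDUUZZDUUZZ333, 3 further steps: DUUZZDUUZZDUUZZ333 → DUUZZDUUZZDUUZZDUUZZ333 → DUUZZDUUZZDUUZZDUUZZDUUZZ333 → (answer).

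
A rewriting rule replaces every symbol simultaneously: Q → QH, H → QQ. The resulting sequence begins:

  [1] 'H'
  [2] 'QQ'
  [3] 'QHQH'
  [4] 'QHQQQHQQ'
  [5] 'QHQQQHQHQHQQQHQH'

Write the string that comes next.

φ(QHQQQHQHQHQQQHQH) expands symbol-by-symbol to QH QQ QH QH QH QQ QH QQ QH QQ QH QH QH QQ QH QQ; joining the 16 pieces gives the next term.

QHQQQHQHQHQQQHQQQHQQQHQHQHQQQHQQ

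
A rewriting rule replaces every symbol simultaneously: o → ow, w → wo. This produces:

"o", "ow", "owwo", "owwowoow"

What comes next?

owwowoowwoowowwo

Expanding owwowoow: o→ow, w→wo, w→wo, o→ow, w→wo, o→ow, o→ow, w→wo. Concatenated: ow wo wo ow wo ow ow wo.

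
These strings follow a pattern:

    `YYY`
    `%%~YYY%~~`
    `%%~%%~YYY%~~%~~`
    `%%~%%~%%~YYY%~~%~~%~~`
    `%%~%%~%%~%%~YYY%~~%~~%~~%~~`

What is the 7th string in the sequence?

%%~%%~%%~%%~%%~%%~YYY%~~%~~%~~%~~%~~%~~

s(k+1) = %%~·s(k)·%~~, so each term gains %%~ as a prefix and %~~ as a suffix.
From %%~%%~%%~%%~YYY%~~%~~%~~%~~, 2 further steps: %%~%%~%%~%%~YYY%~~%~~%~~%~~ → %%~%%~%%~%%~%%~YYY%~~%~~%~~%~~%~~ → (answer).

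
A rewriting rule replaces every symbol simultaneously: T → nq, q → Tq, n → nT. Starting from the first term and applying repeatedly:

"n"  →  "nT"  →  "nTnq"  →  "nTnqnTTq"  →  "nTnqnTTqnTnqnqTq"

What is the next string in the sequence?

nTnqnTTqnTnqnqTqnTnqnTTqnTTqnqTq

Applying the rule to each of the 16 symbols of nTnqnTTqnTnqnqTq gives the pieces nT nq nT Tq nT nq nq Tq nT nq nT Tq nT Tq nq Tq, which concatenate to the answer.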